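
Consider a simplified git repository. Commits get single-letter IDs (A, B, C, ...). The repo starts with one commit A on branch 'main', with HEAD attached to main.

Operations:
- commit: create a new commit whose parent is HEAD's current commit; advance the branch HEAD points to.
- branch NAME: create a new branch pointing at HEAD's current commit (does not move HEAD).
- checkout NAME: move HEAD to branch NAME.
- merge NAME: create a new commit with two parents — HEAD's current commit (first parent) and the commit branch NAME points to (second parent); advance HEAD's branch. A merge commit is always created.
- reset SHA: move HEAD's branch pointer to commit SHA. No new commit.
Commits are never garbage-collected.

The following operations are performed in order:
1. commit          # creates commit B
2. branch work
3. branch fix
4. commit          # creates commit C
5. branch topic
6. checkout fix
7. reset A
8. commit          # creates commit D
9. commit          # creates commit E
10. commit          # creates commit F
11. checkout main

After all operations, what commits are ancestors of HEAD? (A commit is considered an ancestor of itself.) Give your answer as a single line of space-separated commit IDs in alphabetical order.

After op 1 (commit): HEAD=main@B [main=B]
After op 2 (branch): HEAD=main@B [main=B work=B]
After op 3 (branch): HEAD=main@B [fix=B main=B work=B]
After op 4 (commit): HEAD=main@C [fix=B main=C work=B]
After op 5 (branch): HEAD=main@C [fix=B main=C topic=C work=B]
After op 6 (checkout): HEAD=fix@B [fix=B main=C topic=C work=B]
After op 7 (reset): HEAD=fix@A [fix=A main=C topic=C work=B]
After op 8 (commit): HEAD=fix@D [fix=D main=C topic=C work=B]
After op 9 (commit): HEAD=fix@E [fix=E main=C topic=C work=B]
After op 10 (commit): HEAD=fix@F [fix=F main=C topic=C work=B]
After op 11 (checkout): HEAD=main@C [fix=F main=C topic=C work=B]

Answer: A B C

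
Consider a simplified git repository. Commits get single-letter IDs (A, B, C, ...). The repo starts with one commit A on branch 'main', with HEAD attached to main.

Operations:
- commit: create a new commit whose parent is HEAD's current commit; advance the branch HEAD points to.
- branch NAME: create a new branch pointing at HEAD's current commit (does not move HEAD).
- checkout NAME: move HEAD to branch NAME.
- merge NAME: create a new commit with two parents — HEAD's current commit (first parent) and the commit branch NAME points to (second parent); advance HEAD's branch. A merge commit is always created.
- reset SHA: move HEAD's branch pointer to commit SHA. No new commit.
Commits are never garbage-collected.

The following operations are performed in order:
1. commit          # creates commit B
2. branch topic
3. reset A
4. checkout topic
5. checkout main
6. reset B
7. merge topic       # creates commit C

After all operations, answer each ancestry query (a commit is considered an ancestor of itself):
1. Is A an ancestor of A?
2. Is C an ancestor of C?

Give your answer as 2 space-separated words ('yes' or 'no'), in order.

After op 1 (commit): HEAD=main@B [main=B]
After op 2 (branch): HEAD=main@B [main=B topic=B]
After op 3 (reset): HEAD=main@A [main=A topic=B]
After op 4 (checkout): HEAD=topic@B [main=A topic=B]
After op 5 (checkout): HEAD=main@A [main=A topic=B]
After op 6 (reset): HEAD=main@B [main=B topic=B]
After op 7 (merge): HEAD=main@C [main=C topic=B]
ancestors(A) = {A}; A in? yes
ancestors(C) = {A,B,C}; C in? yes

Answer: yes yes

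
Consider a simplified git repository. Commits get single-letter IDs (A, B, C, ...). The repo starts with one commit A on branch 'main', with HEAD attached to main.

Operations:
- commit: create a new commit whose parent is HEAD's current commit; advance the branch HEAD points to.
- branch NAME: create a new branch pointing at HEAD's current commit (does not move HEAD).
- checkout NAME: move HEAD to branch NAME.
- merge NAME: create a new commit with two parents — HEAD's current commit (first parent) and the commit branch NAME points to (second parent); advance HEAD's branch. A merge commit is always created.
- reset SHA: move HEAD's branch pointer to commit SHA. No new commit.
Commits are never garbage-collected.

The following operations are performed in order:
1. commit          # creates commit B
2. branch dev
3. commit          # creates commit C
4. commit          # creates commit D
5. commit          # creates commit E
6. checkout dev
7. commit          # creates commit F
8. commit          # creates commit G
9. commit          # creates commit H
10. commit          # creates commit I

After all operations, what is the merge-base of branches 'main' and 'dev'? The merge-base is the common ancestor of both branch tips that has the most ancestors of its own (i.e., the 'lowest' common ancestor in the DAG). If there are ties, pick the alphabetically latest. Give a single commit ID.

After op 1 (commit): HEAD=main@B [main=B]
After op 2 (branch): HEAD=main@B [dev=B main=B]
After op 3 (commit): HEAD=main@C [dev=B main=C]
After op 4 (commit): HEAD=main@D [dev=B main=D]
After op 5 (commit): HEAD=main@E [dev=B main=E]
After op 6 (checkout): HEAD=dev@B [dev=B main=E]
After op 7 (commit): HEAD=dev@F [dev=F main=E]
After op 8 (commit): HEAD=dev@G [dev=G main=E]
After op 9 (commit): HEAD=dev@H [dev=H main=E]
After op 10 (commit): HEAD=dev@I [dev=I main=E]
ancestors(main=E): ['A', 'B', 'C', 'D', 'E']
ancestors(dev=I): ['A', 'B', 'F', 'G', 'H', 'I']
common: ['A', 'B']

Answer: B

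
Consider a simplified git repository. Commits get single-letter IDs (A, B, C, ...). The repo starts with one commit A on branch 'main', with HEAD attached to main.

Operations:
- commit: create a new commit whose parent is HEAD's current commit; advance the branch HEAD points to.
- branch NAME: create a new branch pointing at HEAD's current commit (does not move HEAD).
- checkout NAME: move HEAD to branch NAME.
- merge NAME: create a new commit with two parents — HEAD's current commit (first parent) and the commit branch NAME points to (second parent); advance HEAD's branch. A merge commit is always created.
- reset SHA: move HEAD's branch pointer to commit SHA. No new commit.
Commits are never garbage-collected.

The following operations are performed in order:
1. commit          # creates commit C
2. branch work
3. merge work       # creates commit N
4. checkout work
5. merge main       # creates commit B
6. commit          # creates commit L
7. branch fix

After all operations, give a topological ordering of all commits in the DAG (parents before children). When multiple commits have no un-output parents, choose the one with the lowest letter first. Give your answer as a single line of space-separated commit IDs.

After op 1 (commit): HEAD=main@C [main=C]
After op 2 (branch): HEAD=main@C [main=C work=C]
After op 3 (merge): HEAD=main@N [main=N work=C]
After op 4 (checkout): HEAD=work@C [main=N work=C]
After op 5 (merge): HEAD=work@B [main=N work=B]
After op 6 (commit): HEAD=work@L [main=N work=L]
After op 7 (branch): HEAD=work@L [fix=L main=N work=L]
commit A: parents=[]
commit B: parents=['C', 'N']
commit C: parents=['A']
commit L: parents=['B']
commit N: parents=['C', 'C']

Answer: A C N B L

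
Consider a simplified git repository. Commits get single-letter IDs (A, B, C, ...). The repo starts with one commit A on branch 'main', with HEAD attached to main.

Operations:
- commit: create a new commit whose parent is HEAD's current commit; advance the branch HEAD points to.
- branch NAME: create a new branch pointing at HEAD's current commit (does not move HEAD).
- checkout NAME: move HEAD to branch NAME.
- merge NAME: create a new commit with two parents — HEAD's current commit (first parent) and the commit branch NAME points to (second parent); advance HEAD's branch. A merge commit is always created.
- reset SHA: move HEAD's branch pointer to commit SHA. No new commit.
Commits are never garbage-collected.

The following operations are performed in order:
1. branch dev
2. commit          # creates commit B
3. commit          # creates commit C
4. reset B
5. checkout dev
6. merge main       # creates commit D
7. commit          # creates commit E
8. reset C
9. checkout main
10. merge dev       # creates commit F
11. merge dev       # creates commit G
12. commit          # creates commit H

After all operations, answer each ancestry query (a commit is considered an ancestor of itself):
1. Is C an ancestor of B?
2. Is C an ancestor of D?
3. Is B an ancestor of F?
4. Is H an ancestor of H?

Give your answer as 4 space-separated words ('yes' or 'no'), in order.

After op 1 (branch): HEAD=main@A [dev=A main=A]
After op 2 (commit): HEAD=main@B [dev=A main=B]
After op 3 (commit): HEAD=main@C [dev=A main=C]
After op 4 (reset): HEAD=main@B [dev=A main=B]
After op 5 (checkout): HEAD=dev@A [dev=A main=B]
After op 6 (merge): HEAD=dev@D [dev=D main=B]
After op 7 (commit): HEAD=dev@E [dev=E main=B]
After op 8 (reset): HEAD=dev@C [dev=C main=B]
After op 9 (checkout): HEAD=main@B [dev=C main=B]
After op 10 (merge): HEAD=main@F [dev=C main=F]
After op 11 (merge): HEAD=main@G [dev=C main=G]
After op 12 (commit): HEAD=main@H [dev=C main=H]
ancestors(B) = {A,B}; C in? no
ancestors(D) = {A,B,D}; C in? no
ancestors(F) = {A,B,C,F}; B in? yes
ancestors(H) = {A,B,C,F,G,H}; H in? yes

Answer: no no yes yes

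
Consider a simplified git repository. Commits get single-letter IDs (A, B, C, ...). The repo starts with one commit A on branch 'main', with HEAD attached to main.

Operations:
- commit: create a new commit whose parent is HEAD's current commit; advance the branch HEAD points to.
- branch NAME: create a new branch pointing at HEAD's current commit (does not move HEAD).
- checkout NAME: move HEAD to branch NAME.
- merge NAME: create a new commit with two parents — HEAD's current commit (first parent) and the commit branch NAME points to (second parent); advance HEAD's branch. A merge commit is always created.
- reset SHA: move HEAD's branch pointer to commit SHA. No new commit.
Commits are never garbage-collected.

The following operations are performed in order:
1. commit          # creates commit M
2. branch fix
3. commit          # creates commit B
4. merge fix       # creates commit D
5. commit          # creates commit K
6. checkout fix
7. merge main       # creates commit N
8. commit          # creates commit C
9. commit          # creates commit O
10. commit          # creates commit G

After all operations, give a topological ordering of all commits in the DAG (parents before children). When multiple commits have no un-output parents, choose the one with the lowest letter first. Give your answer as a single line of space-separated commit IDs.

After op 1 (commit): HEAD=main@M [main=M]
After op 2 (branch): HEAD=main@M [fix=M main=M]
After op 3 (commit): HEAD=main@B [fix=M main=B]
After op 4 (merge): HEAD=main@D [fix=M main=D]
After op 5 (commit): HEAD=main@K [fix=M main=K]
After op 6 (checkout): HEAD=fix@M [fix=M main=K]
After op 7 (merge): HEAD=fix@N [fix=N main=K]
After op 8 (commit): HEAD=fix@C [fix=C main=K]
After op 9 (commit): HEAD=fix@O [fix=O main=K]
After op 10 (commit): HEAD=fix@G [fix=G main=K]
commit A: parents=[]
commit B: parents=['M']
commit C: parents=['N']
commit D: parents=['B', 'M']
commit G: parents=['O']
commit K: parents=['D']
commit M: parents=['A']
commit N: parents=['M', 'K']
commit O: parents=['C']

Answer: A M B D K N C O G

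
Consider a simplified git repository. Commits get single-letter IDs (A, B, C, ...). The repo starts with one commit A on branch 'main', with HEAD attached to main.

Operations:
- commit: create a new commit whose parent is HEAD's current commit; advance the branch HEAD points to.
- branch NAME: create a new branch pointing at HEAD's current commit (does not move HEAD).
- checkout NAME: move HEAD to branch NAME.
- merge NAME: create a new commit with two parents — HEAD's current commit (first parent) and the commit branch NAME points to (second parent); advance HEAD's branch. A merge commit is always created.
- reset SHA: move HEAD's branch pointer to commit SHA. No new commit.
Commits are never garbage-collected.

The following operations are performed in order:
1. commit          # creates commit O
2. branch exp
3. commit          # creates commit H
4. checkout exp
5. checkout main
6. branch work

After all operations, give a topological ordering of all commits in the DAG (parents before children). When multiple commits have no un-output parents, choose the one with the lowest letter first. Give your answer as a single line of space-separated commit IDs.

Answer: A O H

Derivation:
After op 1 (commit): HEAD=main@O [main=O]
After op 2 (branch): HEAD=main@O [exp=O main=O]
After op 3 (commit): HEAD=main@H [exp=O main=H]
After op 4 (checkout): HEAD=exp@O [exp=O main=H]
After op 5 (checkout): HEAD=main@H [exp=O main=H]
After op 6 (branch): HEAD=main@H [exp=O main=H work=H]
commit A: parents=[]
commit H: parents=['O']
commit O: parents=['A']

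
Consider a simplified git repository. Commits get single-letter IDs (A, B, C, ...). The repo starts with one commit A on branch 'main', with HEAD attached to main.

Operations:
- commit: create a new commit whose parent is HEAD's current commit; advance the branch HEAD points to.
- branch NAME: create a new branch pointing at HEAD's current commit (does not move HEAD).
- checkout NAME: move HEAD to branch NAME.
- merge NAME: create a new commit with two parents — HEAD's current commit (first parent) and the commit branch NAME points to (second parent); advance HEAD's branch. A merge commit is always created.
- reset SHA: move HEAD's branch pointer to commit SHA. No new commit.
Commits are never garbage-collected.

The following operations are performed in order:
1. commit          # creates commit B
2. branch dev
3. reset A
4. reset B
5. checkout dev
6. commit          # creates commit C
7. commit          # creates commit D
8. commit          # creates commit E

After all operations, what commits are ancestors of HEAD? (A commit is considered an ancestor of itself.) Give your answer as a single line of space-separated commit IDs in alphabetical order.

After op 1 (commit): HEAD=main@B [main=B]
After op 2 (branch): HEAD=main@B [dev=B main=B]
After op 3 (reset): HEAD=main@A [dev=B main=A]
After op 4 (reset): HEAD=main@B [dev=B main=B]
After op 5 (checkout): HEAD=dev@B [dev=B main=B]
After op 6 (commit): HEAD=dev@C [dev=C main=B]
After op 7 (commit): HEAD=dev@D [dev=D main=B]
After op 8 (commit): HEAD=dev@E [dev=E main=B]

Answer: A B C D E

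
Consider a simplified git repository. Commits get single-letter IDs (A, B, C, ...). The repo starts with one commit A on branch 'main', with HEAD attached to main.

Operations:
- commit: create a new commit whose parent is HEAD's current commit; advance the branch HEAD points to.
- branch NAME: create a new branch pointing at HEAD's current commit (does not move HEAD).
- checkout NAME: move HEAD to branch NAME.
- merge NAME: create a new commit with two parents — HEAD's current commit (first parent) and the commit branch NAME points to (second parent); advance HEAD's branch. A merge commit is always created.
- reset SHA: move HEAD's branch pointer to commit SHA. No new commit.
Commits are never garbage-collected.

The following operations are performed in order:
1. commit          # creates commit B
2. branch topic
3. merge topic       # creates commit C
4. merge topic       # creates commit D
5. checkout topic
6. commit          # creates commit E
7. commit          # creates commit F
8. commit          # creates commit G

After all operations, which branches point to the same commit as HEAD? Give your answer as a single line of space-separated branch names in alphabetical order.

Answer: topic

Derivation:
After op 1 (commit): HEAD=main@B [main=B]
After op 2 (branch): HEAD=main@B [main=B topic=B]
After op 3 (merge): HEAD=main@C [main=C topic=B]
After op 4 (merge): HEAD=main@D [main=D topic=B]
After op 5 (checkout): HEAD=topic@B [main=D topic=B]
After op 6 (commit): HEAD=topic@E [main=D topic=E]
After op 7 (commit): HEAD=topic@F [main=D topic=F]
After op 8 (commit): HEAD=topic@G [main=D topic=G]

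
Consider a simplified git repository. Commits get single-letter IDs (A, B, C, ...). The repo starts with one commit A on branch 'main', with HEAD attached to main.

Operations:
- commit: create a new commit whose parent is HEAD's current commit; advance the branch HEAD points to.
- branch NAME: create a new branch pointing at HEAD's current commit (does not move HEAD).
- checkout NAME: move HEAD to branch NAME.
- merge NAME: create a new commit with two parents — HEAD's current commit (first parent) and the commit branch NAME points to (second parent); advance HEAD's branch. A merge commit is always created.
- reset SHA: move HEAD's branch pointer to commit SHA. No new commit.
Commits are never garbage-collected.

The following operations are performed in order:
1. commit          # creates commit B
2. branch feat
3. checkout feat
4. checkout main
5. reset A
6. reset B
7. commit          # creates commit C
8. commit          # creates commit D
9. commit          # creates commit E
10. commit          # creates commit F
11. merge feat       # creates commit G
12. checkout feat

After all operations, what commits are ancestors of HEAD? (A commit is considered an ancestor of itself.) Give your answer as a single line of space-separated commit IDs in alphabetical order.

After op 1 (commit): HEAD=main@B [main=B]
After op 2 (branch): HEAD=main@B [feat=B main=B]
After op 3 (checkout): HEAD=feat@B [feat=B main=B]
After op 4 (checkout): HEAD=main@B [feat=B main=B]
After op 5 (reset): HEAD=main@A [feat=B main=A]
After op 6 (reset): HEAD=main@B [feat=B main=B]
After op 7 (commit): HEAD=main@C [feat=B main=C]
After op 8 (commit): HEAD=main@D [feat=B main=D]
After op 9 (commit): HEAD=main@E [feat=B main=E]
After op 10 (commit): HEAD=main@F [feat=B main=F]
After op 11 (merge): HEAD=main@G [feat=B main=G]
After op 12 (checkout): HEAD=feat@B [feat=B main=G]

Answer: A B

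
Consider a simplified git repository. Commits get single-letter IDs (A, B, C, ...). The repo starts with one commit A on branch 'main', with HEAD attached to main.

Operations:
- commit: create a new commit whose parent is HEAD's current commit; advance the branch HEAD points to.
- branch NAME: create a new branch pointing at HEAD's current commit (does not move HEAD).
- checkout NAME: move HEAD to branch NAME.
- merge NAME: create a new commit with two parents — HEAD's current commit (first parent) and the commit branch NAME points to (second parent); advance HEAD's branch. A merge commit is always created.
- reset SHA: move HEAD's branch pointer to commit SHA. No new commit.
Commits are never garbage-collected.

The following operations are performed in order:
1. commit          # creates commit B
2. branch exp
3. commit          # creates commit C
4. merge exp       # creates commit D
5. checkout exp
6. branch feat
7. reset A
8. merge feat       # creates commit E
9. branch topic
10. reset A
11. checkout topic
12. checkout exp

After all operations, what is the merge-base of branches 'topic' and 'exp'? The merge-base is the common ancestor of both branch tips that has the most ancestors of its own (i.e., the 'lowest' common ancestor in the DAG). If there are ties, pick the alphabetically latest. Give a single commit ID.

After op 1 (commit): HEAD=main@B [main=B]
After op 2 (branch): HEAD=main@B [exp=B main=B]
After op 3 (commit): HEAD=main@C [exp=B main=C]
After op 4 (merge): HEAD=main@D [exp=B main=D]
After op 5 (checkout): HEAD=exp@B [exp=B main=D]
After op 6 (branch): HEAD=exp@B [exp=B feat=B main=D]
After op 7 (reset): HEAD=exp@A [exp=A feat=B main=D]
After op 8 (merge): HEAD=exp@E [exp=E feat=B main=D]
After op 9 (branch): HEAD=exp@E [exp=E feat=B main=D topic=E]
After op 10 (reset): HEAD=exp@A [exp=A feat=B main=D topic=E]
After op 11 (checkout): HEAD=topic@E [exp=A feat=B main=D topic=E]
After op 12 (checkout): HEAD=exp@A [exp=A feat=B main=D topic=E]
ancestors(topic=E): ['A', 'B', 'E']
ancestors(exp=A): ['A']
common: ['A']

Answer: A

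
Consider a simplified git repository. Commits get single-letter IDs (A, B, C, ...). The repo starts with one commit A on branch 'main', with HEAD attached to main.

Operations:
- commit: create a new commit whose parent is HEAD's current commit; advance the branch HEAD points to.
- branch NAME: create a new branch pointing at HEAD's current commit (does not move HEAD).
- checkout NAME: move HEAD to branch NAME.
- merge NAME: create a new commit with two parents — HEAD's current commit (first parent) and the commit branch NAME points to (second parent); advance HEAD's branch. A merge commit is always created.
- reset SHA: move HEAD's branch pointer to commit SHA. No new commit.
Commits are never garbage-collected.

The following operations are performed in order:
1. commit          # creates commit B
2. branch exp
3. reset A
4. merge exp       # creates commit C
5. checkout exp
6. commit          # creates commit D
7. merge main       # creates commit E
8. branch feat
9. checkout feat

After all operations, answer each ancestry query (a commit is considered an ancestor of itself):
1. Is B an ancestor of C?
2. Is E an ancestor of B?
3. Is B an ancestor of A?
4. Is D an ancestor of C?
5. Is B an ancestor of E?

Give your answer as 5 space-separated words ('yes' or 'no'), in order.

Answer: yes no no no yes

Derivation:
After op 1 (commit): HEAD=main@B [main=B]
After op 2 (branch): HEAD=main@B [exp=B main=B]
After op 3 (reset): HEAD=main@A [exp=B main=A]
After op 4 (merge): HEAD=main@C [exp=B main=C]
After op 5 (checkout): HEAD=exp@B [exp=B main=C]
After op 6 (commit): HEAD=exp@D [exp=D main=C]
After op 7 (merge): HEAD=exp@E [exp=E main=C]
After op 8 (branch): HEAD=exp@E [exp=E feat=E main=C]
After op 9 (checkout): HEAD=feat@E [exp=E feat=E main=C]
ancestors(C) = {A,B,C}; B in? yes
ancestors(B) = {A,B}; E in? no
ancestors(A) = {A}; B in? no
ancestors(C) = {A,B,C}; D in? no
ancestors(E) = {A,B,C,D,E}; B in? yes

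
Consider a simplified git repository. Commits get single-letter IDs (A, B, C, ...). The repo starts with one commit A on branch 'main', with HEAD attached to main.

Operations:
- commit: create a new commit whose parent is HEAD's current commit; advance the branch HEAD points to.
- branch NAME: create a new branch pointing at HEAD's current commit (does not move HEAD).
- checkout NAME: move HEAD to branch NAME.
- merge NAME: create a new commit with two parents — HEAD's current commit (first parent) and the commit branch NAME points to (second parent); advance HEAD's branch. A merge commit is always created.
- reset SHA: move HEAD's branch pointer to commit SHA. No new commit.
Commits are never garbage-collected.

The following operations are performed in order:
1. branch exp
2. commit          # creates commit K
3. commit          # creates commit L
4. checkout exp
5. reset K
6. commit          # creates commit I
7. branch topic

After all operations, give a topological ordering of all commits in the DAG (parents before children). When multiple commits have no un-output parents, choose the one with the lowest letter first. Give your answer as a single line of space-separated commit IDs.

Answer: A K I L

Derivation:
After op 1 (branch): HEAD=main@A [exp=A main=A]
After op 2 (commit): HEAD=main@K [exp=A main=K]
After op 3 (commit): HEAD=main@L [exp=A main=L]
After op 4 (checkout): HEAD=exp@A [exp=A main=L]
After op 5 (reset): HEAD=exp@K [exp=K main=L]
After op 6 (commit): HEAD=exp@I [exp=I main=L]
After op 7 (branch): HEAD=exp@I [exp=I main=L topic=I]
commit A: parents=[]
commit I: parents=['K']
commit K: parents=['A']
commit L: parents=['K']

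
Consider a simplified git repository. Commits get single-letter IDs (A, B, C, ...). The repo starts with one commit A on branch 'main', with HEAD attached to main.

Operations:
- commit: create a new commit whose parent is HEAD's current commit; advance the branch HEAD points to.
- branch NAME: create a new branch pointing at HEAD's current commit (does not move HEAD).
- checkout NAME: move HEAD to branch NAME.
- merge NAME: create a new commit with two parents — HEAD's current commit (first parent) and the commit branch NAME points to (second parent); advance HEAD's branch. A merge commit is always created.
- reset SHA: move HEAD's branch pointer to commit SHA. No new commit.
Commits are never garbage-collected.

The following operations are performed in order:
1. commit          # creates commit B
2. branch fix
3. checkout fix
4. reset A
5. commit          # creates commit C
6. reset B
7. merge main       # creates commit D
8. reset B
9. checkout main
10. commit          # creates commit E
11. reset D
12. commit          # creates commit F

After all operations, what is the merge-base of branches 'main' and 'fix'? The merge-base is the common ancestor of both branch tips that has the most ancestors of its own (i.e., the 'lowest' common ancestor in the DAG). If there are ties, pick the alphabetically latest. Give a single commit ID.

After op 1 (commit): HEAD=main@B [main=B]
After op 2 (branch): HEAD=main@B [fix=B main=B]
After op 3 (checkout): HEAD=fix@B [fix=B main=B]
After op 4 (reset): HEAD=fix@A [fix=A main=B]
After op 5 (commit): HEAD=fix@C [fix=C main=B]
After op 6 (reset): HEAD=fix@B [fix=B main=B]
After op 7 (merge): HEAD=fix@D [fix=D main=B]
After op 8 (reset): HEAD=fix@B [fix=B main=B]
After op 9 (checkout): HEAD=main@B [fix=B main=B]
After op 10 (commit): HEAD=main@E [fix=B main=E]
After op 11 (reset): HEAD=main@D [fix=B main=D]
After op 12 (commit): HEAD=main@F [fix=B main=F]
ancestors(main=F): ['A', 'B', 'D', 'F']
ancestors(fix=B): ['A', 'B']
common: ['A', 'B']

Answer: B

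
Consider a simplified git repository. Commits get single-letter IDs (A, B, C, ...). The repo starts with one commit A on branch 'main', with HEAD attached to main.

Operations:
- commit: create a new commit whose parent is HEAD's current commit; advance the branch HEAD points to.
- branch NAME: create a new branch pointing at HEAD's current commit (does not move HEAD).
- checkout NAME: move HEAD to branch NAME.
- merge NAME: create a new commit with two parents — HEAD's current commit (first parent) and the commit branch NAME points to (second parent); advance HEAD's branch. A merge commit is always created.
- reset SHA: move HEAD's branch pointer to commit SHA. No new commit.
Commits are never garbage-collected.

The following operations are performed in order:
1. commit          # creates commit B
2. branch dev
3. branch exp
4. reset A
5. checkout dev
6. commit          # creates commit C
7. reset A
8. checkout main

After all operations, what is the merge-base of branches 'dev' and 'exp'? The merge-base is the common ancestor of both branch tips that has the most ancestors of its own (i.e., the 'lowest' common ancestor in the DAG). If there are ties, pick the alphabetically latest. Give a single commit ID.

Answer: A

Derivation:
After op 1 (commit): HEAD=main@B [main=B]
After op 2 (branch): HEAD=main@B [dev=B main=B]
After op 3 (branch): HEAD=main@B [dev=B exp=B main=B]
After op 4 (reset): HEAD=main@A [dev=B exp=B main=A]
After op 5 (checkout): HEAD=dev@B [dev=B exp=B main=A]
After op 6 (commit): HEAD=dev@C [dev=C exp=B main=A]
After op 7 (reset): HEAD=dev@A [dev=A exp=B main=A]
After op 8 (checkout): HEAD=main@A [dev=A exp=B main=A]
ancestors(dev=A): ['A']
ancestors(exp=B): ['A', 'B']
common: ['A']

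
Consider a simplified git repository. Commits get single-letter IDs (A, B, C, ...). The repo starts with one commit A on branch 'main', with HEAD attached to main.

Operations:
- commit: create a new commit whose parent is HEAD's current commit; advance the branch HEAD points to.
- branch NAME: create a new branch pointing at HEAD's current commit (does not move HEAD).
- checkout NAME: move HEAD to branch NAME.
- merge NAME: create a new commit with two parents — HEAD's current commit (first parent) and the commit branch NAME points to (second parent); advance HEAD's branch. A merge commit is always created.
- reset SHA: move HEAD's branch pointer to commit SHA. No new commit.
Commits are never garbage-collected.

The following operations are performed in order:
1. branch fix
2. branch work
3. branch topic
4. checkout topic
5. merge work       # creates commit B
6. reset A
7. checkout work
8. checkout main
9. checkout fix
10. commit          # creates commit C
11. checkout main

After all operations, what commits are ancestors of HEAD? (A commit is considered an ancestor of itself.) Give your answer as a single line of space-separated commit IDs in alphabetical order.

After op 1 (branch): HEAD=main@A [fix=A main=A]
After op 2 (branch): HEAD=main@A [fix=A main=A work=A]
After op 3 (branch): HEAD=main@A [fix=A main=A topic=A work=A]
After op 4 (checkout): HEAD=topic@A [fix=A main=A topic=A work=A]
After op 5 (merge): HEAD=topic@B [fix=A main=A topic=B work=A]
After op 6 (reset): HEAD=topic@A [fix=A main=A topic=A work=A]
After op 7 (checkout): HEAD=work@A [fix=A main=A topic=A work=A]
After op 8 (checkout): HEAD=main@A [fix=A main=A topic=A work=A]
After op 9 (checkout): HEAD=fix@A [fix=A main=A topic=A work=A]
After op 10 (commit): HEAD=fix@C [fix=C main=A topic=A work=A]
After op 11 (checkout): HEAD=main@A [fix=C main=A topic=A work=A]

Answer: A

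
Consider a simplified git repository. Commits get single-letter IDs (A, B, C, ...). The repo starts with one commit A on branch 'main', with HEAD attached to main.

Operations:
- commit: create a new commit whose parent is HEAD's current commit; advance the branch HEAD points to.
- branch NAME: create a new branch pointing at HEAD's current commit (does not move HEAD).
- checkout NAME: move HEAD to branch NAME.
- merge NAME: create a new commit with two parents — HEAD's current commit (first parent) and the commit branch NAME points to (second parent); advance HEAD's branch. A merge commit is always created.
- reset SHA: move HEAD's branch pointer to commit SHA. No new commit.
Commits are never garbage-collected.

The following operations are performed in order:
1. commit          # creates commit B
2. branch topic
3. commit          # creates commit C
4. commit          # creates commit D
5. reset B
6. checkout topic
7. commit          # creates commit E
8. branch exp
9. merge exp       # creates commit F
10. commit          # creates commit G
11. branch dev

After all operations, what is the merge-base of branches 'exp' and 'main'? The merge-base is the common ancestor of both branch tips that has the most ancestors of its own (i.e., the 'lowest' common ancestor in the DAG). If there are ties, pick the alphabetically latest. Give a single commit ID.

Answer: B

Derivation:
After op 1 (commit): HEAD=main@B [main=B]
After op 2 (branch): HEAD=main@B [main=B topic=B]
After op 3 (commit): HEAD=main@C [main=C topic=B]
After op 4 (commit): HEAD=main@D [main=D topic=B]
After op 5 (reset): HEAD=main@B [main=B topic=B]
After op 6 (checkout): HEAD=topic@B [main=B topic=B]
After op 7 (commit): HEAD=topic@E [main=B topic=E]
After op 8 (branch): HEAD=topic@E [exp=E main=B topic=E]
After op 9 (merge): HEAD=topic@F [exp=E main=B topic=F]
After op 10 (commit): HEAD=topic@G [exp=E main=B topic=G]
After op 11 (branch): HEAD=topic@G [dev=G exp=E main=B topic=G]
ancestors(exp=E): ['A', 'B', 'E']
ancestors(main=B): ['A', 'B']
common: ['A', 'B']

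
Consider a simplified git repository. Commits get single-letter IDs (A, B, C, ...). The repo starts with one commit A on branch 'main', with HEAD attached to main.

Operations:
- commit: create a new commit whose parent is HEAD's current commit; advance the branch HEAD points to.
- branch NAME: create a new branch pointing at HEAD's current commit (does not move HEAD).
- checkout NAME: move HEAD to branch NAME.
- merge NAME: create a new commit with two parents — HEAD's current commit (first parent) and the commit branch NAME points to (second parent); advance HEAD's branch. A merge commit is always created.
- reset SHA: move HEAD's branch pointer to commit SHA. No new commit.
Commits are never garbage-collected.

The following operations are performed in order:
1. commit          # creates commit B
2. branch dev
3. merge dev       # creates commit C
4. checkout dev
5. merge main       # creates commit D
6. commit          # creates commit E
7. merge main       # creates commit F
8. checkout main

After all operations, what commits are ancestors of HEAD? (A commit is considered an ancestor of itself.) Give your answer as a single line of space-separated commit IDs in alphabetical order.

After op 1 (commit): HEAD=main@B [main=B]
After op 2 (branch): HEAD=main@B [dev=B main=B]
After op 3 (merge): HEAD=main@C [dev=B main=C]
After op 4 (checkout): HEAD=dev@B [dev=B main=C]
After op 5 (merge): HEAD=dev@D [dev=D main=C]
After op 6 (commit): HEAD=dev@E [dev=E main=C]
After op 7 (merge): HEAD=dev@F [dev=F main=C]
After op 8 (checkout): HEAD=main@C [dev=F main=C]

Answer: A B C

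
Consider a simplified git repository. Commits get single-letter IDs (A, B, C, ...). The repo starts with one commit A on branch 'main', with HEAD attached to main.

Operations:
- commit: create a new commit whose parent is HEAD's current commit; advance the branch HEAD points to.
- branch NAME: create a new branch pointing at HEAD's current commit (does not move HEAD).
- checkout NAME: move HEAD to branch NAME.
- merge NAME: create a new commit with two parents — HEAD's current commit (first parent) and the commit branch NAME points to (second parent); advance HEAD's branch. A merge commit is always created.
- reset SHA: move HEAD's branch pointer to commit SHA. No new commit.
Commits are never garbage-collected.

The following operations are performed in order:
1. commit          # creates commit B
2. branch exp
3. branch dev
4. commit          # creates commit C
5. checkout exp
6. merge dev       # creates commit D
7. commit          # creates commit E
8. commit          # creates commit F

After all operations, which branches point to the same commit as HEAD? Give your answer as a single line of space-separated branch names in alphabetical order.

Answer: exp

Derivation:
After op 1 (commit): HEAD=main@B [main=B]
After op 2 (branch): HEAD=main@B [exp=B main=B]
After op 3 (branch): HEAD=main@B [dev=B exp=B main=B]
After op 4 (commit): HEAD=main@C [dev=B exp=B main=C]
After op 5 (checkout): HEAD=exp@B [dev=B exp=B main=C]
After op 6 (merge): HEAD=exp@D [dev=B exp=D main=C]
After op 7 (commit): HEAD=exp@E [dev=B exp=E main=C]
After op 8 (commit): HEAD=exp@F [dev=B exp=F main=C]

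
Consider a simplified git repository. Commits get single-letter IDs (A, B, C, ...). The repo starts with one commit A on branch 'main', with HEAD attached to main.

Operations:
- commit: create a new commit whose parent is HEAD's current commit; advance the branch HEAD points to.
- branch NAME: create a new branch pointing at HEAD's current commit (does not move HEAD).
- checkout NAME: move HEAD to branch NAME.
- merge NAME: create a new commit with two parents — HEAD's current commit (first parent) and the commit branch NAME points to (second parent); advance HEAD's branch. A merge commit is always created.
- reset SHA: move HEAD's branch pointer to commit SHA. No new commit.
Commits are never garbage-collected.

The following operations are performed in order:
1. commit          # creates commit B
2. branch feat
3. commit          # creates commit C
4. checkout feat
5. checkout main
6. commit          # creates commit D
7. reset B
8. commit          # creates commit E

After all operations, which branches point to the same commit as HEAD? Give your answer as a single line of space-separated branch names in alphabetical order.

Answer: main

Derivation:
After op 1 (commit): HEAD=main@B [main=B]
After op 2 (branch): HEAD=main@B [feat=B main=B]
After op 3 (commit): HEAD=main@C [feat=B main=C]
After op 4 (checkout): HEAD=feat@B [feat=B main=C]
After op 5 (checkout): HEAD=main@C [feat=B main=C]
After op 6 (commit): HEAD=main@D [feat=B main=D]
After op 7 (reset): HEAD=main@B [feat=B main=B]
After op 8 (commit): HEAD=main@E [feat=B main=E]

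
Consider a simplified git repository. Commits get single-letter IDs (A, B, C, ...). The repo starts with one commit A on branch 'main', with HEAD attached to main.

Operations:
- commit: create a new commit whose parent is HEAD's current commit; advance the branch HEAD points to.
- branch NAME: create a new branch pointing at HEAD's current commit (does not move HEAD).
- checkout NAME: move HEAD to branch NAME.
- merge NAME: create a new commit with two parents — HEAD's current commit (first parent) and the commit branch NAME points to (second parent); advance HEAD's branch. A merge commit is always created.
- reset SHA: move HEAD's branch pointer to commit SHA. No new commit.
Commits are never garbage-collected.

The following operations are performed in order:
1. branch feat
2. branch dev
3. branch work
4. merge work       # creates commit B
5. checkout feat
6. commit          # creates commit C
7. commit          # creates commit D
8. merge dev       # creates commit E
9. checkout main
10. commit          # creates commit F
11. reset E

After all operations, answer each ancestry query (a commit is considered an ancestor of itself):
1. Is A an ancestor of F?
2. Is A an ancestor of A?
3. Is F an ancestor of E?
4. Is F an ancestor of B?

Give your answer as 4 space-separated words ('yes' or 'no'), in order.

After op 1 (branch): HEAD=main@A [feat=A main=A]
After op 2 (branch): HEAD=main@A [dev=A feat=A main=A]
After op 3 (branch): HEAD=main@A [dev=A feat=A main=A work=A]
After op 4 (merge): HEAD=main@B [dev=A feat=A main=B work=A]
After op 5 (checkout): HEAD=feat@A [dev=A feat=A main=B work=A]
After op 6 (commit): HEAD=feat@C [dev=A feat=C main=B work=A]
After op 7 (commit): HEAD=feat@D [dev=A feat=D main=B work=A]
After op 8 (merge): HEAD=feat@E [dev=A feat=E main=B work=A]
After op 9 (checkout): HEAD=main@B [dev=A feat=E main=B work=A]
After op 10 (commit): HEAD=main@F [dev=A feat=E main=F work=A]
After op 11 (reset): HEAD=main@E [dev=A feat=E main=E work=A]
ancestors(F) = {A,B,F}; A in? yes
ancestors(A) = {A}; A in? yes
ancestors(E) = {A,C,D,E}; F in? no
ancestors(B) = {A,B}; F in? no

Answer: yes yes no no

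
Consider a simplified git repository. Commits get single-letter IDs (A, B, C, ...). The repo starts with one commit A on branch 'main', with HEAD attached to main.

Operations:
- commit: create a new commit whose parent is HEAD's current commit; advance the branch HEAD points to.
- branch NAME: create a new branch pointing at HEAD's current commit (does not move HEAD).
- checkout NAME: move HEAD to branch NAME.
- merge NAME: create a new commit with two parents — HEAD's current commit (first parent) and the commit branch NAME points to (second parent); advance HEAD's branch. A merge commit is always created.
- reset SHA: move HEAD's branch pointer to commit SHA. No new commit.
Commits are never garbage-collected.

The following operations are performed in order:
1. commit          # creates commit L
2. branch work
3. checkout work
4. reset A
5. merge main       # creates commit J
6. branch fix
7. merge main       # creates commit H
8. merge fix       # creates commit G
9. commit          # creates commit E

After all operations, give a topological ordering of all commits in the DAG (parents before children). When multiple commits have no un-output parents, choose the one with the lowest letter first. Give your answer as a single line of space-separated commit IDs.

After op 1 (commit): HEAD=main@L [main=L]
After op 2 (branch): HEAD=main@L [main=L work=L]
After op 3 (checkout): HEAD=work@L [main=L work=L]
After op 4 (reset): HEAD=work@A [main=L work=A]
After op 5 (merge): HEAD=work@J [main=L work=J]
After op 6 (branch): HEAD=work@J [fix=J main=L work=J]
After op 7 (merge): HEAD=work@H [fix=J main=L work=H]
After op 8 (merge): HEAD=work@G [fix=J main=L work=G]
After op 9 (commit): HEAD=work@E [fix=J main=L work=E]
commit A: parents=[]
commit E: parents=['G']
commit G: parents=['H', 'J']
commit H: parents=['J', 'L']
commit J: parents=['A', 'L']
commit L: parents=['A']

Answer: A L J H G E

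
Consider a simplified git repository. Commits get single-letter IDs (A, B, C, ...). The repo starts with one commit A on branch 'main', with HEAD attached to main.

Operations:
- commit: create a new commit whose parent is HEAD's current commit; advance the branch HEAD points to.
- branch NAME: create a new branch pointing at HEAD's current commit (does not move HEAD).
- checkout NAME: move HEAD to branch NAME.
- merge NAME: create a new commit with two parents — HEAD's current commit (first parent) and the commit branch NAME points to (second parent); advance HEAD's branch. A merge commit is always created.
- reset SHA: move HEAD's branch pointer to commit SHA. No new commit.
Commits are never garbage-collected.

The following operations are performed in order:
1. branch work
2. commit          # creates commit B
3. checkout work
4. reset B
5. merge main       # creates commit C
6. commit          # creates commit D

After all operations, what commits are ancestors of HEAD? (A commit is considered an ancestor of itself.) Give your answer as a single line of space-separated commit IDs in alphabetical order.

After op 1 (branch): HEAD=main@A [main=A work=A]
After op 2 (commit): HEAD=main@B [main=B work=A]
After op 3 (checkout): HEAD=work@A [main=B work=A]
After op 4 (reset): HEAD=work@B [main=B work=B]
After op 5 (merge): HEAD=work@C [main=B work=C]
After op 6 (commit): HEAD=work@D [main=B work=D]

Answer: A B C D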